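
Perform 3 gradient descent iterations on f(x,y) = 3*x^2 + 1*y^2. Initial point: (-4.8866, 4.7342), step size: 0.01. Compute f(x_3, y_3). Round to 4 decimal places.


Gradient descent on f(x,y) = 3*x^2 + 1*y^2.
Starting point: (-4.8866, 4.7342), alpha = 0.01
Step 1: grad_x = 2*3*-4.8866 = -29.3196, grad_y = 2*1*4.7342 = 9.4684
  x_1 = -4.8866 - 0.01*-29.3196 = -4.5934
  y_1 = 4.7342 - 0.01*9.4684 = 4.6395
Step 2: grad_x = 2*3*-4.5934 = -27.5604, grad_y = 2*1*4.6395 = 9.279
  x_2 = -4.5934 - 0.01*-27.5604 = -4.3178
  y_2 = 4.6395 - 0.01*9.279 = 4.5467
Step 3: grad_x = 2*3*-4.3178 = -25.9068, grad_y = 2*1*4.5467 = 9.0935
  x_3 = -4.3178 - 0.01*-25.9068 = -4.0587
  y_3 = 4.5467 - 0.01*9.0935 = 4.4558
f(-4.0587, 4.4558) = 3*(-4.0587)^2 + 1*4.4558^2 = 69.274


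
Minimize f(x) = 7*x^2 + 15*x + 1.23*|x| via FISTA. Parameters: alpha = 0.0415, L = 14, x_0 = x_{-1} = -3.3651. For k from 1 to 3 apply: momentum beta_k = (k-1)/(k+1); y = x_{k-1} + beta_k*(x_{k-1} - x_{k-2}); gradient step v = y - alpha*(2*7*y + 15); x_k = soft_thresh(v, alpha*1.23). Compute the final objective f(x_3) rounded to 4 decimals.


FISTA on f(x) = 7*x^2 + 15*x + 1.23*|x|
L = 14, alpha = 0.0415
Iteration 1: beta = 0.0, y = -3.3651 + 0.0*(-3.3651 + 3.3651) = -3.3651
  grad(y) = -32.1114, v = y - alpha*grad = -2.0325
  prox(v) = soft_thresh(-2.0325, 0.051) = -1.9814
Iteration 2: beta = 0.3333, y = -1.9814 + 0.3333*(-1.9814 + 3.3651) = -1.5202
  grad(y) = -6.2829, v = y - alpha*grad = -1.2595
  prox(v) = soft_thresh(-1.2595, 0.051) = -1.2084
Iteration 3: beta = 0.5, y = -1.2084 + 0.5*(-1.2084 + 1.9814) = -0.8219
  grad(y) = 3.4931, v = y - alpha*grad = -0.9669
  prox(v) = soft_thresh(-0.9669, 0.051) = -0.9158
f(x_3) = 7*(-0.9158)^2 + 15*(-0.9158) + 1.23*|-0.9158| = -6.7398


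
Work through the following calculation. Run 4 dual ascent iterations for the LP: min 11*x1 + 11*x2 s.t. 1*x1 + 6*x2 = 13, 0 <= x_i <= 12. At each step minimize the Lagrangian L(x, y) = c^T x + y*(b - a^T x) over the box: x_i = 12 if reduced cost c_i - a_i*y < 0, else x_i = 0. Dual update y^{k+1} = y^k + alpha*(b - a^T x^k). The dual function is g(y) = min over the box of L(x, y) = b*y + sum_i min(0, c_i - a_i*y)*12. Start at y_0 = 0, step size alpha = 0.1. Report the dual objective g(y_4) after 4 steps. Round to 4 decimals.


Dual ascent for LP: min 11*x1 + 11*x2, 1*x1 + 6*x2 = 13, 0 <= x_i <= 12
Step 1: y^k = 0.0, reduced costs: (11.0, 11.0)
  x^k = (0.0, 0.0), subgradient = b - a^T x = 13.0
  y^{k+1} = 0.0 + 0.1*13.0 = 1.3
Step 2: y^k = 1.3, reduced costs: (9.7, 3.2)
  x^k = (0.0, 0.0), subgradient = b - a^T x = 13.0
  y^{k+1} = 1.3 + 0.1*13.0 = 2.6
Step 3: y^k = 2.6, reduced costs: (8.4, -4.6)
  x^k = (0.0, 12.0), subgradient = b - a^T x = -59.0
  y^{k+1} = 2.6 + 0.1*-59.0 = -3.3
Step 4: y^k = -3.3, reduced costs: (14.3, 30.8)
  x^k = (0.0, 0.0), subgradient = b - a^T x = 13.0
  y^{k+1} = -3.3 + 0.1*13.0 = -2.0
Dual objective at y_4 = -2.0: reduced costs (13.0, 23.0), box minimizer x = (0.0, 0.0)
g(y_4) = b*y + (c1 - a1*y)*x1 + (c2 - a2*y)*x2 = 13*(-2.0) + 13.0*0.0 + 23.0*0.0 = -26.0 + 0.0 + 0.0 = -26.0


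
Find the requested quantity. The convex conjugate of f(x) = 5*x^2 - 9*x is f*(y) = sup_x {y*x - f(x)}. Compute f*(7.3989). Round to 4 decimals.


f*(y) = sup_x {y*x - a*x^2 - b*x} = sup_x {(y-b)*x - a*x^2}
FOC: (y - b) - 2a*x = 0 => x* = (y - b)/(2a)
x* = (7.3989 + 9)/(2*5) = 1.6399
f*(7.3989) = (y-b)^2/(4a) = (7.3989 + 9)^2/(4*5)
= 268.9239/20 = 13.4462


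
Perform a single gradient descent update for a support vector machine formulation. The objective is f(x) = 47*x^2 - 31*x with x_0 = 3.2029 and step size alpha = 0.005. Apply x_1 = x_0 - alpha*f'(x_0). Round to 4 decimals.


We compute the gradient at x_0 and apply the update.
f'(x) = 94*x - 31
f'(3.2029) = 94*3.2029 - 31 = 270.0726
x_1 = 3.2029 - 0.005*270.0726 = 1.8525


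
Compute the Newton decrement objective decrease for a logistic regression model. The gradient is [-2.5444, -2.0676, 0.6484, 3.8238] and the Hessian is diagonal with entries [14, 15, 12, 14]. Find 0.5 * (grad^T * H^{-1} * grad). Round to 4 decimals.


Step 1: H is diagonal, so H^(-1) * g = [-0.1817, -0.1378, 0.054, 0.2731].
Step 2: g^T H^(-1) g = sum_i g_i^2 / H_ii
  = (-2.5444)^2/14 + (-2.0676)^2/15 + (0.6484)^2/12 + (3.8238)^2/14
  = 0.4624 + 0.285 + 0.035 + 1.0444 = 1.8268
Step 3: Objective decrease = 0.5 * g^T H^(-1) g = 0.9134


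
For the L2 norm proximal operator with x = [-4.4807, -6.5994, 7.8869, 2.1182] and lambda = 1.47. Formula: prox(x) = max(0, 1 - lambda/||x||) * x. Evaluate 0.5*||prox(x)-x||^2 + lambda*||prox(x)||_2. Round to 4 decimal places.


Step 1: Compute ||x||.
||x|| = 11.4157
Step 2: Compute scaling factor.
scale = max(0, 1 - 1.47/11.4157) = 0.8712
Step 3: prox(x) = [-3.9037, -5.7496, 6.8713, 1.8454]
||prox(x)|| = 9.9457
Step 4: Proximal objective.
0.5*||prox-x||^2 = 1.0805
lambda*||prox|| = 14.6202
Total = 15.7007


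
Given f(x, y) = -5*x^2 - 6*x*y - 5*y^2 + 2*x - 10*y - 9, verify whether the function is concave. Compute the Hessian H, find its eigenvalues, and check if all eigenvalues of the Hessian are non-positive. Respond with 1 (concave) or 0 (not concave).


The Hessian of f(x,y) = -5*x^2 - 6*x*y - 5*y^2 + 2*x - 10*y - 9 is:
H = [[-10, -6], [-6, -10]]
Trace = -10 - 10 = -20
Determinant = -10*-10 - (-6)^2 = 64
Discriminant = (-20)^2 - 4*64 = 144.0
Eigenvalues: lambda_1 = -16.0, lambda_2 = -4.0
The function is concave.

1


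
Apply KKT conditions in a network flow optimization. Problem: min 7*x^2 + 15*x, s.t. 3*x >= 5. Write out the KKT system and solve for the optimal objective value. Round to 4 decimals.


Step 1: Try lambda = 0 (constraint inactive).
x_unc = -15/(2*7) = -1.0714
Check: 3*-1.0714 = -3.2142 < 5 -- violated!
Step 2: Constraint must be active: 3*x = 5
x* = 5/3 = 1.6667 (rounded; the exact value 5/3 is used below)
lambda = (2*7*(5/3) + 15)/3 = 12.7778
Step 3: Compute optimal value.
f(x*) = 7*(5/3)^2 + 15*(5/3) = 44.4444


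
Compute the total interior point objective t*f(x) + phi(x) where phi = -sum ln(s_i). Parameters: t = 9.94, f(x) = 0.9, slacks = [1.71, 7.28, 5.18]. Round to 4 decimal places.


Step 1: Compute log-barrier.
ln values: [0.5365, 1.9851, 1.6448]
phi = -(0.5365 + 1.9851 + 1.6448) = -4.1664
Step 2: Compute augmented objective.
t*f(x) = 9.94*0.9 = 8.946
Total = 8.946 - 4.1664 = 4.7796


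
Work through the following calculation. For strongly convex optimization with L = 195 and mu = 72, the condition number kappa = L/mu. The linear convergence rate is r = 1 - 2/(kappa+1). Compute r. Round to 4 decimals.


Step 1: Compute the condition number.
kappa = L/mu = 195/72 = 2.7083
Step 2: Compute the convergence rate.
r = 1 - 2/(kappa + 1) = 1 - 2*mu/(L + mu) = (L - mu)/(L + mu) = 123/267 = 0.4607


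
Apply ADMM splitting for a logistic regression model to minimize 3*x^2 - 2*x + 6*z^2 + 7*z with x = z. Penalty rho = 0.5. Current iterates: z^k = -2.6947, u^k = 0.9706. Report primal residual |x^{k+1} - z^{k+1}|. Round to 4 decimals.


ADMM iteration with rho = 0.5, z^k = -2.6947, u^k = 0.9706
Step 1: x-update.
Minimize 3*x^2 - 2*x + (0.5/2)*(x + 2.6947 + 0.9706)^2
FOC: (2*3 + 0.5)*x = 2 + 0.5*(-2.6947 - 0.9706)
x^{k+1} = 0.0257
Step 2: z-update.
Minimize 6*z^2 + 7*z + (0.5/2)*(0.0257 - z + 0.9706)^2
FOC: (2*6 + 0.5)*z = -7 + 0.5*(0.0257 + 0.9706)
z^{k+1} = -0.5201
Step 3: u-update.
u^{k+1} = 0.9706 + 0.0257 + 0.5201 = 1.5165
Step 4: Primal residual = |0.0257 + 0.5201| = 0.5459


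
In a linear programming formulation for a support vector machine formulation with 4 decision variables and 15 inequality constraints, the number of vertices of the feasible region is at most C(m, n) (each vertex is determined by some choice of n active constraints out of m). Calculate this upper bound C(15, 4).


Each vertex corresponds to some choice of n active constraints out of m, so the number of vertices is at most C(m, n) = m! / (n!(m-n)!).
m = 15, n = 4
Numerator: 15 * 14 * 13 * 12
Denominator: 4! = 24
C(15, 4) = 1365


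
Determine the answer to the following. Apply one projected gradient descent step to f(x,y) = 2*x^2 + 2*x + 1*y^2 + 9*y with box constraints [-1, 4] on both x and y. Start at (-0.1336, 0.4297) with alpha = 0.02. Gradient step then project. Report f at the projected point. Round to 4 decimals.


Step 1: Compute gradient at (-0.1336, 0.4297).
grad_x = 2*2*-0.1336 + 2 = 1.4656
grad_y = 2*1*0.4297 + 9 = 9.8594
Step 2: Gradient step.
x_raw = -0.1336 - 0.02*1.4656 = -0.1629
y_raw = 0.4297 - 0.02*9.8594 = 0.2325
Step 3: Project onto [-1, 4].
x_proj = clip(-0.1629) = -0.1629
y_proj = clip(0.2325) = 0.2325
Step 4: Evaluate f.
f(-0.1629, 0.2325) = 1.8739


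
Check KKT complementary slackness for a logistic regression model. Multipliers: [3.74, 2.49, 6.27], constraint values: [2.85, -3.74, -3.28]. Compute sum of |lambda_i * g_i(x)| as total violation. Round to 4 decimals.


KKT complementary slackness check:
lambda_1 * g_1 = 3.74 * 2.85 = 10.659
lambda_2 * g_2 = 2.49 * -3.74 = -9.3126
lambda_3 * g_3 = 6.27 * -3.28 = -20.5656
Total violation = 10.659 + 9.3126 + 20.5656 = 40.5372


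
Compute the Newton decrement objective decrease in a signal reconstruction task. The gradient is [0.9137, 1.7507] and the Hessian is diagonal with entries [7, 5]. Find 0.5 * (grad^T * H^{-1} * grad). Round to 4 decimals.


Step 1: H is diagonal, so H^(-1) * g = [0.1305, 0.3501].
Step 2: g^T H^(-1) g = sum_i g_i^2 / H_ii
  = (0.9137)^2/7 + (1.7507)^2/5
  = 0.1193 + 0.613 = 0.7323
Step 3: Objective decrease = 0.5 * g^T H^(-1) g = 0.3661


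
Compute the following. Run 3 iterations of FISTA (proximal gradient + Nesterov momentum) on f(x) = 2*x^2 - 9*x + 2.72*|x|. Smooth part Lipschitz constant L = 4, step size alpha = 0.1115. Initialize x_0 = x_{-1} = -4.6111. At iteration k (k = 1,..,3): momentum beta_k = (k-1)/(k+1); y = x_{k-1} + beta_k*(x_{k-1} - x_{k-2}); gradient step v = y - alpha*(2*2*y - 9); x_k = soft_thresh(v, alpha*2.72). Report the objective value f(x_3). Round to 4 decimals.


FISTA on f(x) = 2*x^2 - 9*x + 2.72*|x|
L = 4, alpha = 0.1115
Iteration 1: beta = 0.0, y = -4.6111 + 0.0*(-4.6111 + 4.6111) = -4.6111
  grad(y) = -27.4444, v = y - alpha*grad = -1.551
  prox(v) = soft_thresh(-1.551, 0.3033) = -1.2478
Iteration 2: beta = 0.3333, y = -1.2478 + 0.3333*(-1.2478 + 4.6111) = -0.1267
  grad(y) = -9.5066, v = y - alpha*grad = 0.9333
  prox(v) = soft_thresh(0.9333, 0.3033) = 0.6301
Iteration 3: beta = 0.5, y = 0.6301 + 0.5*(0.6301 + 1.2478) = 1.569
  grad(y) = -2.7242, v = y - alpha*grad = 1.8727
  prox(v) = soft_thresh(1.8727, 0.3033) = 1.5694
f(x_3) = 2*1.5694^2 - 9*1.5694 + 2.72*|1.5694| = -4.9298


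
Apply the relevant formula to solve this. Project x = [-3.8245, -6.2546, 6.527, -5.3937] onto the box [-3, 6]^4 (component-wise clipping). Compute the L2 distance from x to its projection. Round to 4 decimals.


Project each component onto [-3, 6].
clip(-3.8245) = -3.0, clip(-6.2546) = -3.0, clip(6.527) = 6.0, clip(-5.3937) = -3.0
Projection = [-3.0, -3.0, 6.0, -3.0]
Squared diffs: [0.6798, 10.5924, 0.2777, 5.7298]
Distance = sqrt(17.2797) = 4.1569


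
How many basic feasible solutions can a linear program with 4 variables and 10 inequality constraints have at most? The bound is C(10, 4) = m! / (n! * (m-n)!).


Each vertex corresponds to some choice of n active constraints out of m, so the number of vertices is at most C(m, n) = m! / (n!(m-n)!).
m = 10, n = 4
Numerator: 10 * 9 * 8 * 7
Denominator: 4! = 24
C(10, 4) = 210


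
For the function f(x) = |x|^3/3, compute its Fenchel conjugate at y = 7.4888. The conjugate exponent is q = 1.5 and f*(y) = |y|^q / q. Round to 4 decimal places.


The conjugate exponent q satisfies 1/p + 1/q = 1.
p = 3, so q = 3/(3 - 1) = 1.5
|y|^q = 7.4888^1.5 = 20.4936
f*(7.4888) = 20.4936 / 1.5 = 13.6624


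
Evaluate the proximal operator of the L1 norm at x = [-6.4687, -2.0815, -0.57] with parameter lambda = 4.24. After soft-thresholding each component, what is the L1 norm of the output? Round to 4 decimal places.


Soft-thresholding with lambda = 4.24:
prox(-6.4687) = sign(-6.4687)*max(|-6.4687| - 4.24, 0) = -2.2287
prox(-2.0815) = sign(-2.0815)*max(|-2.0815| - 4.24, 0) = 0.0
prox(-0.57) = sign(-0.57)*max(|-0.57| - 4.24, 0) = 0.0
prox(x) = [-2.2287, 0.0, 0.0]
||prox(x)||_1 = 2.2287 + 0.0 + 0.0 = 2.2287


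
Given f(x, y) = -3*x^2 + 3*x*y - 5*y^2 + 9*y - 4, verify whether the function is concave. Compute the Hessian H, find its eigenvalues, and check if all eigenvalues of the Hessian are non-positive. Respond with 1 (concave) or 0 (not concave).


The Hessian of f(x,y) = -3*x^2 + 3*x*y - 5*y^2 + 9*y - 4 is:
H = [[-6, 3], [3, -10]]
Trace = -6 - 10 = -16
Determinant = -6*-10 - (3)^2 = 51
Discriminant = (-16)^2 - 4*51 = 52.0
Eigenvalues: lambda_1 = -11.6056, lambda_2 = -4.3944
The function is concave.

1


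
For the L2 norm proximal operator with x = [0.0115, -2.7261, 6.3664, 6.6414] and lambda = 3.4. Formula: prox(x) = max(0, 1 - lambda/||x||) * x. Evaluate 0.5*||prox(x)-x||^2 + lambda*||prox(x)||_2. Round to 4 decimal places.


Step 1: Compute ||x||.
||x|| = 9.5954
Step 2: Compute scaling factor.
scale = max(0, 1 - 3.4/9.5954) = 0.6457
Step 3: prox(x) = [0.0074, -1.7601, 4.1105, 4.2881]
||prox(x)|| = 6.1954
Step 4: Proximal objective.
0.5*||prox-x||^2 = 5.78
lambda*||prox|| = 21.0644
Total = 26.8442


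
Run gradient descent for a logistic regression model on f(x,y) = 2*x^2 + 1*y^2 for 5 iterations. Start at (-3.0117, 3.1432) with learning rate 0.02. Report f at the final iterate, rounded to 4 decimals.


Gradient descent on f(x,y) = 2*x^2 + 1*y^2.
Starting point: (-3.0117, 3.1432), alpha = 0.02
Step 1: grad_x = 2*2*-3.0117 = -12.0468, grad_y = 2*1*3.1432 = 6.2864
  x_1 = -3.0117 - 0.02*-12.0468 = -2.7708
  y_1 = 3.1432 - 0.02*6.2864 = 3.0175
Step 2: grad_x = 2*2*-2.7708 = -11.0831, grad_y = 2*1*3.0175 = 6.0349
  x_2 = -2.7708 - 0.02*-11.0831 = -2.5491
  y_2 = 3.0175 - 0.02*6.0349 = 2.8968
Step 3: grad_x = 2*2*-2.5491 = -10.1964, grad_y = 2*1*2.8968 = 5.7935
  x_3 = -2.5491 - 0.02*-10.1964 = -2.3452
  y_3 = 2.8968 - 0.02*5.7935 = 2.7809
Step 4: grad_x = 2*2*-2.3452 = -9.3807, grad_y = 2*1*2.7809 = 5.5618
  x_4 = -2.3452 - 0.02*-9.3807 = -2.1576
  y_4 = 2.7809 - 0.02*5.5618 = 2.6697
Step 5: grad_x = 2*2*-2.1576 = -8.6302, grad_y = 2*1*2.6697 = 5.3393
  x_5 = -2.1576 - 0.02*-8.6302 = -1.985
  y_5 = 2.6697 - 0.02*5.3393 = 2.5629
f(-1.985, 2.5629) = 2*(-1.985)^2 + 1*2.5629^2 = 14.4485


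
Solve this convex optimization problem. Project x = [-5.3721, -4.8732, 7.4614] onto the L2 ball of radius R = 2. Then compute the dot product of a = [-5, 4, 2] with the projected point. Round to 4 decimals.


Step 1: Compute ||x|| (intermediates to 6 decimals).
||x|| = sqrt((-5.3721)^2 + (-4.8732)^2 + 7.4614^2) = 10.405769
Step 2: Project.
Since ||x|| > R, scale = R/||x|| = 2/10.405769 = 0.192201, proj(x) = scale * x
proj(x) = [-1.032523, -0.936634, 1.434089]
Step 3: Dot product.
a^T * proj(x) = -5*(-1.032523) + 4*(-0.936634) + 2*1.434089 = 4.2843


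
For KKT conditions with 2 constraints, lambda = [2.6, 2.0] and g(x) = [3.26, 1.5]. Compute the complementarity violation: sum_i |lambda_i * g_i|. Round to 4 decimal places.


KKT complementary slackness check:
lambda_1 * g_1 = 2.6 * 3.26 = 8.476
lambda_2 * g_2 = 2.0 * 1.5 = 3.0
Total violation = 8.476 + 3.0 = 11.476


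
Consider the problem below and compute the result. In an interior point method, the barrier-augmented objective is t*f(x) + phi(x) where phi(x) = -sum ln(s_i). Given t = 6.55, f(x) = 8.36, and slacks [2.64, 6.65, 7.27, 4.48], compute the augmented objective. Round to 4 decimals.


Step 1: Compute log-barrier.
ln values: [0.9708, 1.8946, 1.9838, 1.4996]
phi = -(0.9708 + 1.8946 + 1.9838 + 1.4996) = -6.3488
Step 2: Compute augmented objective.
t*f(x) = 6.55*8.36 = 54.758
Total = 54.758 - 6.3488 = 48.4092


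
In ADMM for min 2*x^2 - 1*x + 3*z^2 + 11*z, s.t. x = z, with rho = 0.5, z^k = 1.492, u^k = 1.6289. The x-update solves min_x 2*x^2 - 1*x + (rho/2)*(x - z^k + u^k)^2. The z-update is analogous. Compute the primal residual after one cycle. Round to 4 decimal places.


ADMM iteration with rho = 0.5, z^k = 1.492, u^k = 1.6289
Step 1: x-update.
Minimize 2*x^2 - 1*x + (0.5/2)*(x - 1.492 + 1.6289)^2
FOC: (2*2 + 0.5)*x = 1 + 0.5*(1.492 - 1.6289)
x^{k+1} = 0.207
Step 2: z-update.
Minimize 3*z^2 + 11*z + (0.5/2)*(0.207 - z + 1.6289)^2
FOC: (2*3 + 0.5)*z = -11 + 0.5*(0.207 + 1.6289)
z^{k+1} = -1.5511
Step 3: u-update.
u^{k+1} = 1.6289 + 0.207 + 1.5511 = 3.387
Step 4: Primal residual = |0.207 + 1.5511| = 1.7581


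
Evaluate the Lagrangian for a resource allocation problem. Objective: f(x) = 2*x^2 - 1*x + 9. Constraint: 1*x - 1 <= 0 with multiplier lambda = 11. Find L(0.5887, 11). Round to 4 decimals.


Step 1: Evaluate f(x).
f(0.5887) = 2*0.5887^2 - 1*0.5887 + 9 = 9.1044
Step 2: Evaluate g(x).
g(0.5887) = 1*0.5887 - 1 = -0.4113
Step 3: Compute Lagrangian.
L = 9.1044 + 11*-0.4113 = 4.5801


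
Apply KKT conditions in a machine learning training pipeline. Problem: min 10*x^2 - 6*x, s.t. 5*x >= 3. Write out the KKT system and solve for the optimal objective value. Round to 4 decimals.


Step 1: Try lambda = 0 (constraint inactive).
x_unc = 6/(2*10) = 0.3
Check: 5*0.3 = 1.5 < 3 -- violated!
Step 2: Constraint must be active: 5*x = 3
x* = 3/5 = 0.6
lambda = (2*10*0.6 - 6)/5 = 1.2
Step 3: Compute optimal value.
f(x*) = 10*0.6^2 - 6*0.6 = 0.0


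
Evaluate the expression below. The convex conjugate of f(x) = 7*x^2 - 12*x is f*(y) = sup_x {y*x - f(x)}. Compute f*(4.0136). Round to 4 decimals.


f*(y) = sup_x {y*x - a*x^2 - b*x} = sup_x {(y-b)*x - a*x^2}
FOC: (y - b) - 2a*x = 0 => x* = (y - b)/(2a)
x* = (4.0136 + 12)/(2*7) = 1.1438
f*(4.0136) = (y-b)^2/(4a) = (4.0136 + 12)^2/(4*7)
= 256.4354/28 = 9.1584


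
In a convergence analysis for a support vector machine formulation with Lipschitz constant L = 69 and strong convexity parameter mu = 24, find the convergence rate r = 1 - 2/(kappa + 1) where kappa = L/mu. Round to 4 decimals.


Step 1: Compute the condition number.
kappa = L/mu = 69/24 = 2.875
Step 2: Compute the convergence rate.
r = 1 - 2/(kappa + 1) = 1 - 2*mu/(L + mu) = (L - mu)/(L + mu) = 45/93 = 0.4839


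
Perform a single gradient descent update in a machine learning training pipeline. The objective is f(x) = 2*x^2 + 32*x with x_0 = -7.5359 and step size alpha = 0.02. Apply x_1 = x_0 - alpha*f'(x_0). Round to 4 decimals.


We compute the gradient at x_0 and apply the update.
f'(x) = 4*x + 32
f'(-7.5359) = 4*-7.5359 + 32 = 1.8564
x_1 = -7.5359 - 0.02*1.8564 = -7.573


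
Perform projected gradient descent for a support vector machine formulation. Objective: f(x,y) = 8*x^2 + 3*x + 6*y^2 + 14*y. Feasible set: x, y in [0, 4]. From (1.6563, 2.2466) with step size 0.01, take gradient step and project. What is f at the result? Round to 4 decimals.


Step 1: Compute gradient at (1.6563, 2.2466).
grad_x = 2*8*1.6563 + 3 = 29.5008
grad_y = 2*6*2.2466 + 14 = 40.9592
Step 2: Gradient step.
x_raw = 1.6563 - 0.01*29.5008 = 1.3613
y_raw = 2.2466 - 0.01*40.9592 = 1.837
Step 3: Project onto [0, 4].
x_proj = clip(1.3613) = 1.3613
y_proj = clip(1.837) = 1.837
Step 4: Evaluate f.
f(1.3613, 1.837) = 64.8745


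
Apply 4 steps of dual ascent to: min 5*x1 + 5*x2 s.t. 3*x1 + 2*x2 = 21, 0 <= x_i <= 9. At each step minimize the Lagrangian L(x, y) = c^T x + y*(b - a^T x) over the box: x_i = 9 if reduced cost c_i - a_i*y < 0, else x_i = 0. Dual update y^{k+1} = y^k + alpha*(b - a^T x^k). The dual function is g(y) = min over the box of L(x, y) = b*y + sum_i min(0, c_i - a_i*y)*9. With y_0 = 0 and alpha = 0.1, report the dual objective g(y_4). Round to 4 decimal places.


Dual ascent for LP: min 5*x1 + 5*x2, 3*x1 + 2*x2 = 21, 0 <= x_i <= 9
Step 1: y^k = 0.0, reduced costs: (5.0, 5.0)
  x^k = (0.0, 0.0), subgradient = b - a^T x = 21.0
  y^{k+1} = 0.0 + 0.1*21.0 = 2.1
Step 2: y^k = 2.1, reduced costs: (-1.3, 0.8)
  x^k = (9.0, 0.0), subgradient = b - a^T x = -6.0
  y^{k+1} = 2.1 + 0.1*-6.0 = 1.5
Step 3: y^k = 1.5, reduced costs: (0.5, 2.0)
  x^k = (0.0, 0.0), subgradient = b - a^T x = 21.0
  y^{k+1} = 1.5 + 0.1*21.0 = 3.6
Step 4: y^k = 3.6, reduced costs: (-5.8, -2.2)
  x^k = (9.0, 9.0), subgradient = b - a^T x = -24.0
  y^{k+1} = 3.6 + 0.1*-24.0 = 1.2
Dual objective at y_4 = 1.2: reduced costs (1.4, 2.6), box minimizer x = (0.0, 0.0)
g(y_4) = b*y + (c1 - a1*y)*x1 + (c2 - a2*y)*x2 = 21*1.2 + 1.4*0.0 + 2.6*0.0 = 25.2 + 0.0 + 0.0 = 25.2


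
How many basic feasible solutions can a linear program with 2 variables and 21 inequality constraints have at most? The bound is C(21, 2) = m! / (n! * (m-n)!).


Each vertex corresponds to some choice of n active constraints out of m, so the number of vertices is at most C(m, n) = m! / (n!(m-n)!).
m = 21, n = 2
Numerator: 21 * 20
Denominator: 2! = 2
C(21, 2) = 210


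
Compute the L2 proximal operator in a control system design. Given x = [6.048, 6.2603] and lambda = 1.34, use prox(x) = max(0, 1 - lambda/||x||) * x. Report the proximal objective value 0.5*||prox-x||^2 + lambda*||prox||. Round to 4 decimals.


Step 1: Compute ||x||.
||x|| = 8.7046
Step 2: Compute scaling factor.
scale = max(0, 1 - 1.34/8.7046) = 0.8461
Step 3: prox(x) = [5.117, 5.2966]
||prox(x)|| = 7.3646
Step 4: Proximal objective.
0.5*||prox-x||^2 = 0.8978
lambda*||prox|| = 9.8686
Total = 10.7663


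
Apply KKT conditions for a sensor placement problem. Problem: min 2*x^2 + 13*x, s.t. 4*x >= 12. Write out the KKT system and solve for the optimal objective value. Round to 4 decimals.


Step 1: Try lambda = 0 (constraint inactive).
x_unc = -13/(2*2) = -3.25
Check: 4*-3.25 = -13.0 < 12 -- violated!
Step 2: Constraint must be active: 4*x = 12
x* = 12/4 = 3.0
lambda = (2*2*3.0 + 13)/4 = 6.25
Step 3: Compute optimal value.
f(x*) = 2*3.0^2 + 13*3.0 = 57.0


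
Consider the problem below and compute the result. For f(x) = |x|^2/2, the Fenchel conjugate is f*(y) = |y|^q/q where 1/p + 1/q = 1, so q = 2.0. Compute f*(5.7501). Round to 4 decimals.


The conjugate exponent q satisfies 1/p + 1/q = 1.
p = 2, so q = 2/(2 - 1) = 2.0
|y|^q = 5.7501^2.0 = 33.0637
f*(5.7501) = 33.0637 / 2.0 = 16.5318


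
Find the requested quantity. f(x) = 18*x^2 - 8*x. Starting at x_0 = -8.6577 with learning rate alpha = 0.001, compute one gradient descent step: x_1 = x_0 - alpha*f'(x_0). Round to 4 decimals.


We compute the gradient at x_0 and apply the update.
f'(x) = 36*x - 8
f'(-8.6577) = 36*-8.6577 - 8 = -319.6772
x_1 = -8.6577 - 0.001*-319.6772 = -8.338


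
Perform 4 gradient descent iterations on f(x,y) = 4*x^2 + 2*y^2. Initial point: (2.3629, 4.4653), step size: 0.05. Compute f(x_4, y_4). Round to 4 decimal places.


Gradient descent on f(x,y) = 4*x^2 + 2*y^2.
Starting point: (2.3629, 4.4653), alpha = 0.05
Step 1: grad_x = 2*4*2.3629 = 18.9032, grad_y = 2*2*4.4653 = 17.8612
  x_1 = 2.3629 - 0.05*18.9032 = 1.4177
  y_1 = 4.4653 - 0.05*17.8612 = 3.5722
Step 2: grad_x = 2*4*1.4177 = 11.3419, grad_y = 2*2*3.5722 = 14.289
  x_2 = 1.4177 - 0.05*11.3419 = 0.8506
  y_2 = 3.5722 - 0.05*14.289 = 2.8578
Step 3: grad_x = 2*4*0.8506 = 6.8052, grad_y = 2*2*2.8578 = 11.4312
  x_3 = 0.8506 - 0.05*6.8052 = 0.5104
  y_3 = 2.8578 - 0.05*11.4312 = 2.2862
Step 4: grad_x = 2*4*0.5104 = 4.0831, grad_y = 2*2*2.2862 = 9.1449
  x_4 = 0.5104 - 0.05*4.0831 = 0.3062
  y_4 = 2.2862 - 0.05*9.1449 = 1.829
f(0.3062, 1.829) = 4*0.3062^2 + 2*1.829^2 = 7.0655


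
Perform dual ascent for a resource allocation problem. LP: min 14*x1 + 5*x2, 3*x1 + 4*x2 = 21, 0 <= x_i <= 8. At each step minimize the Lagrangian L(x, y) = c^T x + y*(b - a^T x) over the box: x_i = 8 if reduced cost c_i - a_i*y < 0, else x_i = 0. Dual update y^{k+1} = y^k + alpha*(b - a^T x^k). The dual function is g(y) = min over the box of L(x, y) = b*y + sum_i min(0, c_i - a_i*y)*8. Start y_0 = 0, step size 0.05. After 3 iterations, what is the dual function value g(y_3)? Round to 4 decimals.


Dual ascent for LP: min 14*x1 + 5*x2, 3*x1 + 4*x2 = 21, 0 <= x_i <= 8
Step 1: y^k = 0.0, reduced costs: (14.0, 5.0)
  x^k = (0.0, 0.0), subgradient = b - a^T x = 21.0
  y^{k+1} = 0.0 + 0.05*21.0 = 1.05
Step 2: y^k = 1.05, reduced costs: (10.85, 0.8)
  x^k = (0.0, 0.0), subgradient = b - a^T x = 21.0
  y^{k+1} = 1.05 + 0.05*21.0 = 2.1
Step 3: y^k = 2.1, reduced costs: (7.7, -3.4)
  x^k = (0.0, 8.0), subgradient = b - a^T x = -11.0
  y^{k+1} = 2.1 + 0.05*-11.0 = 1.55
Dual objective at y_3 = 1.55: reduced costs (9.35, -1.2), box minimizer x = (0.0, 8.0)
g(y_3) = b*y + (c1 - a1*y)*x1 + (c2 - a2*y)*x2 = 21*1.55 + 9.35*0.0 + (-1.2)*8.0 = 32.55 + 0.0 - 9.6 = 22.95


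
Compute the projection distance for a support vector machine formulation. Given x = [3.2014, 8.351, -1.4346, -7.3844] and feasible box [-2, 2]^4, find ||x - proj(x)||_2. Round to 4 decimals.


Project each component onto [-2, 2].
clip(3.2014) = 2.0, clip(8.351) = 2.0, clip(-1.4346) = -1.4346, clip(-7.3844) = -2.0
Projection = [2.0, 2.0, -1.4346, -2.0]
Squared diffs: [1.4434, 40.3352, 0.0, 28.9918]
Distance = sqrt(70.7704) = 8.4125


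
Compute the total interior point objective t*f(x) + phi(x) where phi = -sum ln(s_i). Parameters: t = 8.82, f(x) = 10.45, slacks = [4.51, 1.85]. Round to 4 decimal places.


Step 1: Compute log-barrier.
ln values: [1.5063, 0.6152]
phi = -(1.5063 + 0.6152) = -2.1215
Step 2: Compute augmented objective.
t*f(x) = 8.82*10.45 = 92.169
Total = 92.169 - 2.1215 = 90.0475


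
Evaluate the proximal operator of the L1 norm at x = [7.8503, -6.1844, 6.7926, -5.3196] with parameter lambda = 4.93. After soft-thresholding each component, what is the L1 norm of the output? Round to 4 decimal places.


Soft-thresholding with lambda = 4.93:
prox(7.8503) = sign(7.8503)*max(|7.8503| - 4.93, 0) = 2.9203
prox(-6.1844) = sign(-6.1844)*max(|-6.1844| - 4.93, 0) = -1.2544
prox(6.7926) = sign(6.7926)*max(|6.7926| - 4.93, 0) = 1.8626
prox(-5.3196) = sign(-5.3196)*max(|-5.3196| - 4.93, 0) = -0.3896
prox(x) = [2.9203, -1.2544, 1.8626, -0.3896]
||prox(x)||_1 = 2.9203 + 1.2544 + 1.8626 + 0.3896 = 6.4269


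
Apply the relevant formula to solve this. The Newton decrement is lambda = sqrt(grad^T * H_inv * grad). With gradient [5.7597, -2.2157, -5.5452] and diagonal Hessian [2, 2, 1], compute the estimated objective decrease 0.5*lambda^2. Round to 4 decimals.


Step 1: H is diagonal, so H^(-1) * g = [2.8799, -1.1079, -5.5452].
Step 2: g^T H^(-1) g = sum_i g_i^2 / H_ii
  = (5.7597)^2/2 + (-2.2157)^2/2 + (-5.5452)^2/1
  = 16.5871 + 2.4547 + 30.7492 = 49.791
Step 3: Objective decrease = 0.5 * g^T H^(-1) g = 24.8955


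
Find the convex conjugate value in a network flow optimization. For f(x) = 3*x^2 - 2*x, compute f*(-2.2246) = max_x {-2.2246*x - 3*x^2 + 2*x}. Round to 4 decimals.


f*(y) = sup_x {y*x - a*x^2 - b*x} = sup_x {(y-b)*x - a*x^2}
FOC: (y - b) - 2a*x = 0 => x* = (y - b)/(2a)
x* = (-2.2246 + 2)/(2*3) = -0.0374
f*(-2.2246) = (y-b)^2/(4a) = (-2.2246 + 2)^2/(4*3)
= 0.0504/12 = 0.0042


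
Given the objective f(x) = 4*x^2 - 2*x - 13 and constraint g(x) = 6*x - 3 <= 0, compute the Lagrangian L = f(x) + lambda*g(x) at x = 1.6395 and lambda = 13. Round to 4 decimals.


Step 1: Evaluate f(x).
f(1.6395) = 4*1.6395^2 - 2*1.6395 - 13 = -5.5272
Step 2: Evaluate g(x).
g(1.6395) = 6*1.6395 - 3 = 6.837
Step 3: Compute Lagrangian.
L = -5.5272 + 13*6.837 = 83.3538


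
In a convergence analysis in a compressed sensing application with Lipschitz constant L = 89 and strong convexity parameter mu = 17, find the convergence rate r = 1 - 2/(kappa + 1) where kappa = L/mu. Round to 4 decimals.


Step 1: Compute the condition number.
kappa = L/mu = 89/17 = 5.2353
Step 2: Compute the convergence rate.
r = 1 - 2/(kappa + 1) = 1 - 2*mu/(L + mu) = (L - mu)/(L + mu) = 72/106 = 0.6792


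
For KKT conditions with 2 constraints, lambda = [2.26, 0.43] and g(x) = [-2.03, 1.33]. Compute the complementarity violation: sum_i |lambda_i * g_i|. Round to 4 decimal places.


KKT complementary slackness check:
lambda_1 * g_1 = 2.26 * -2.03 = -4.5878
lambda_2 * g_2 = 0.43 * 1.33 = 0.5719
Total violation = 4.5878 + 0.5719 = 5.1597


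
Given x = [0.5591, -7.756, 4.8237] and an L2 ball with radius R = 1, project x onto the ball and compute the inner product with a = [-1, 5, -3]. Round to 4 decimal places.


Step 1: Compute ||x|| (intermediates to 6 decimals).
||x|| = sqrt(0.5591^2 + (-7.756)^2 + 4.8237^2) = 9.150749
Step 2: Project.
Since ||x|| > R, scale = R/||x|| = 1/9.150749 = 0.109281, proj(x) = scale * x
proj(x) = [0.061099, -0.847583, 0.527139]
Step 3: Dot product.
a^T * proj(x) = -1*0.061099 + 5*(-0.847583) - 3*0.527139 = -5.8804


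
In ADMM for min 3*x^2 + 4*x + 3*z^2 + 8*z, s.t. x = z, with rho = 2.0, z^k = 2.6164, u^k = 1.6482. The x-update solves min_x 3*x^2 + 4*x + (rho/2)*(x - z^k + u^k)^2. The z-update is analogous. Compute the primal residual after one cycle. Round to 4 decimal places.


ADMM iteration with rho = 2.0, z^k = 2.6164, u^k = 1.6482
Step 1: x-update.
Minimize 3*x^2 + 4*x + (2.0/2)*(x - 2.6164 + 1.6482)^2
FOC: (2*3 + 2.0)*x = -4 + 2.0*(2.6164 - 1.6482)
x^{k+1} = -0.258
Step 2: z-update.
Minimize 3*z^2 + 8*z + (2.0/2)*(-0.258 - z + 1.6482)^2
FOC: (2*3 + 2.0)*z = -8 + 2.0*(-0.258 + 1.6482)
z^{k+1} = -0.6524
Step 3: u-update.
u^{k+1} = 1.6482 - 0.258 + 0.6524 = 2.0427
Step 4: Primal residual = |-0.258 + 0.6524| = 0.3945


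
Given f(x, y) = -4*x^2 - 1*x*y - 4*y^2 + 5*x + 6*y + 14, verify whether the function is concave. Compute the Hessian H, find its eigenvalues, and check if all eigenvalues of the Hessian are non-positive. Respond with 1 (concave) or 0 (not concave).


The Hessian of f(x,y) = -4*x^2 - 1*x*y - 4*y^2 + 5*x + 6*y + 14 is:
H = [[-8, -1], [-1, -8]]
Trace = -8 - 8 = -16
Determinant = -8*-8 - (-1)^2 = 63
Discriminant = (-16)^2 - 4*63 = 4.0
Eigenvalues: lambda_1 = -9.0, lambda_2 = -7.0
The function is concave.

1


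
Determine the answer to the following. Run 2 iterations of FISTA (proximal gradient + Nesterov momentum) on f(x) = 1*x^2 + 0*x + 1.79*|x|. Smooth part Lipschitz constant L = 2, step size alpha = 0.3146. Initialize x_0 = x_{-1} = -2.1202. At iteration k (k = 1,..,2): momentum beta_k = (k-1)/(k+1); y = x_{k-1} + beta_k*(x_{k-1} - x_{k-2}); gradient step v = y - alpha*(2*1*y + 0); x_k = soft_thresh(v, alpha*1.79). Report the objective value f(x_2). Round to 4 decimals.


FISTA on f(x) = 1*x^2 + 0*x + 1.79*|x|
L = 2, alpha = 0.3146
Iteration 1: beta = 0.0, y = -2.1202 + 0.0*(-2.1202 + 2.1202) = -2.1202
  grad(y) = -4.2404, v = y - alpha*grad = -0.7862
  prox(v) = soft_thresh(-0.7862, 0.5631) = -0.223
Iteration 2: beta = 0.3333, y = -0.223 + 0.3333*(-0.223 + 2.1202) = 0.4094
  grad(y) = 0.8187, v = y - alpha*grad = 0.1518
  prox(v) = soft_thresh(0.1518, 0.5631) = 0.0
f(x_2) = 1*0.0^2 + 0*0.0 + 1.79*|0.0| = 0.0


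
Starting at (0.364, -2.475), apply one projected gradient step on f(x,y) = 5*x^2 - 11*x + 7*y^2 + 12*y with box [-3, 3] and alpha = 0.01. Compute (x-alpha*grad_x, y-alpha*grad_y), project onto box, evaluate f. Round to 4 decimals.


Step 1: Compute gradient at (0.364, -2.475).
grad_x = 2*5*0.364 - 11 = -7.36
grad_y = 2*7*-2.475 + 12 = -22.65
Step 2: Gradient step.
x_raw = 0.364 - 0.01*-7.36 = 0.4376
y_raw = -2.475 - 0.01*-22.65 = -2.2485
Step 3: Project onto [-3, 3].
x_proj = clip(0.4376) = 0.4376
y_proj = clip(-2.2485) = -2.2485
Step 4: Evaluate f.
f(0.4376, -2.2485) = 4.5521


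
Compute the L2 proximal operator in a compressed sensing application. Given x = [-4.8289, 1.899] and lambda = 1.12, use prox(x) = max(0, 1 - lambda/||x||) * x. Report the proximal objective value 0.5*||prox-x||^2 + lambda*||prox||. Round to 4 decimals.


Step 1: Compute ||x||.
||x|| = 5.1889
Step 2: Compute scaling factor.
scale = max(0, 1 - 1.12/5.1889) = 0.7842
Step 3: prox(x) = [-3.7866, 1.4891]
||prox(x)|| = 4.0689
Step 4: Proximal objective.
0.5*||prox-x||^2 = 0.6272
lambda*||prox|| = 4.5572
Total = 5.1843


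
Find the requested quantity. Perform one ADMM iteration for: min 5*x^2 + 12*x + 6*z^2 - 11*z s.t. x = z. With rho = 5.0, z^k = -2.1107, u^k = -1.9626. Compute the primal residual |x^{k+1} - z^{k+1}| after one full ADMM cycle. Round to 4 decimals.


ADMM iteration with rho = 5.0, z^k = -2.1107, u^k = -1.9626
Step 1: x-update.
Minimize 5*x^2 + 12*x + (5.0/2)*(x + 2.1107 - 1.9626)^2
FOC: (2*5 + 5.0)*x = -12 + 5.0*(-2.1107 + 1.9626)
x^{k+1} = -0.8494
Step 2: z-update.
Minimize 6*z^2 - 11*z + (5.0/2)*(-0.8494 - z - 1.9626)^2
FOC: (2*6 + 5.0)*z = 11 + 5.0*(-0.8494 - 1.9626)
z^{k+1} = -0.18
Step 3: u-update.
u^{k+1} = -1.9626 - 0.8494 + 0.18 = -2.632
Step 4: Primal residual = |-0.8494 + 0.18| = 0.6694


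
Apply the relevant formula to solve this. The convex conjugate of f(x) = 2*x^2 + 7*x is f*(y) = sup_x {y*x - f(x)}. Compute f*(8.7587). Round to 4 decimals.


f*(y) = sup_x {y*x - a*x^2 - b*x} = sup_x {(y-b)*x - a*x^2}
FOC: (y - b) - 2a*x = 0 => x* = (y - b)/(2a)
x* = (8.7587 - 7)/(2*2) = 0.4397
f*(8.7587) = (y-b)^2/(4a) = (8.7587 - 7)^2/(4*2)
= 3.093/8 = 0.3866


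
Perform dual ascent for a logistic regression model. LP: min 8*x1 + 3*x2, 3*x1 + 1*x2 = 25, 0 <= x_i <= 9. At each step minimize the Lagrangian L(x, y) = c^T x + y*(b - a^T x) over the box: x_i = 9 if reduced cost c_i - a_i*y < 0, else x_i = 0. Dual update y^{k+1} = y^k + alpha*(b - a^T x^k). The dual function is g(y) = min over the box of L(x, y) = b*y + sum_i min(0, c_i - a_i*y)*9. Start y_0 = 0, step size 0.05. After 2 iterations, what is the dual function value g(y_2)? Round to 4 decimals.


Dual ascent for LP: min 8*x1 + 3*x2, 3*x1 + 1*x2 = 25, 0 <= x_i <= 9
Step 1: y^k = 0.0, reduced costs: (8.0, 3.0)
  x^k = (0.0, 0.0), subgradient = b - a^T x = 25.0
  y^{k+1} = 0.0 + 0.05*25.0 = 1.25
Step 2: y^k = 1.25, reduced costs: (4.25, 1.75)
  x^k = (0.0, 0.0), subgradient = b - a^T x = 25.0
  y^{k+1} = 1.25 + 0.05*25.0 = 2.5
Dual objective at y_2 = 2.5: reduced costs (0.5, 0.5), box minimizer x = (0.0, 0.0)
g(y_2) = b*y + (c1 - a1*y)*x1 + (c2 - a2*y)*x2 = 25*2.5 + 0.5*0.0 + 0.5*0.0 = 62.5 + 0.0 + 0.0 = 62.5


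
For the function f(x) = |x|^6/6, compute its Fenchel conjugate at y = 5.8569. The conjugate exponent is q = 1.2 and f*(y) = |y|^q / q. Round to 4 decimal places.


The conjugate exponent q satisfies 1/p + 1/q = 1.
p = 6, so q = 6/(6 - 1) = 1.2
|y|^q = 5.8569^1.2 = 8.3407
f*(5.8569) = 8.3407 / 1.2 = 6.9506


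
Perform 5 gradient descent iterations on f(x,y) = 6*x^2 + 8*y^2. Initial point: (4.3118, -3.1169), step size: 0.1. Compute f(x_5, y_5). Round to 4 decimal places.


Gradient descent on f(x,y) = 6*x^2 + 8*y^2.
Starting point: (4.3118, -3.1169), alpha = 0.1
Step 1: grad_x = 2*6*4.3118 = 51.7416, grad_y = 2*8*-3.1169 = -49.8704
  x_1 = 4.3118 - 0.1*51.7416 = -0.8624
  y_1 = -3.1169 - 0.1*-49.8704 = 1.8701
Step 2: grad_x = 2*6*-0.8624 = -10.3483, grad_y = 2*8*1.8701 = 29.9222
  x_2 = -0.8624 - 0.1*-10.3483 = 0.1725
  y_2 = 1.8701 - 0.1*29.9222 = -1.1221
Step 3: grad_x = 2*6*0.1725 = 2.0697, grad_y = 2*8*-1.1221 = -17.9533
  x_3 = 0.1725 - 0.1*2.0697 = -0.0345
  y_3 = -1.1221 - 0.1*-17.9533 = 0.6733
Step 4: grad_x = 2*6*-0.0345 = -0.4139, grad_y = 2*8*0.6733 = 10.772
  x_4 = -0.0345 - 0.1*-0.4139 = 0.0069
  y_4 = 0.6733 - 0.1*10.772 = -0.404
Step 5: grad_x = 2*6*0.0069 = 0.0828, grad_y = 2*8*-0.404 = -6.4632
  x_5 = 0.0069 - 0.1*0.0828 = -0.0014
  y_5 = -0.404 - 0.1*-6.4632 = 0.2424
f(-0.0014, 0.2424) = 6*(-0.0014)^2 + 8*0.2424^2 = 0.47


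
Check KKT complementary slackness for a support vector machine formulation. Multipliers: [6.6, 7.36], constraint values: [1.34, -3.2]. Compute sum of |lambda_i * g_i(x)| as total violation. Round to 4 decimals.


KKT complementary slackness check:
lambda_1 * g_1 = 6.6 * 1.34 = 8.844
lambda_2 * g_2 = 7.36 * -3.2 = -23.552
Total violation = 8.844 + 23.552 = 32.396


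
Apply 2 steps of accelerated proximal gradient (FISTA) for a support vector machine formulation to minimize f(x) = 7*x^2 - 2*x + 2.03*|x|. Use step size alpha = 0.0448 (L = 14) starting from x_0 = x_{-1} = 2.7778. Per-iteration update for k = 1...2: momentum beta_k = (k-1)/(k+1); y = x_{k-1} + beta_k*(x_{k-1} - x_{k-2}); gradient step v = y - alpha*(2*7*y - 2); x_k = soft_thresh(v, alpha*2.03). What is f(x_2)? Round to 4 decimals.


FISTA on f(x) = 7*x^2 - 2*x + 2.03*|x|
L = 14, alpha = 0.0448
Iteration 1: beta = 0.0, y = 2.7778 + 0.0*(2.7778 - 2.7778) = 2.7778
  grad(y) = 36.8892, v = y - alpha*grad = 1.1252
  prox(v) = soft_thresh(1.1252, 0.0909) = 1.0342
Iteration 2: beta = 0.3333, y = 1.0342 + 0.3333*(1.0342 - 2.7778) = 0.453
  grad(y) = 4.3424, v = y - alpha*grad = 0.2585
  prox(v) = soft_thresh(0.2585, 0.0909) = 0.1675
f(x_2) = 7*0.1675^2 - 2*0.1675 + 2.03*|0.1675| = 0.2015


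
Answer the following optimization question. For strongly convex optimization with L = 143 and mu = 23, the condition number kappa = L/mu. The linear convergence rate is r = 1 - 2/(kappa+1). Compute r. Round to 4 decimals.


Step 1: Compute the condition number.
kappa = L/mu = 143/23 = 6.2174
Step 2: Compute the convergence rate.
r = 1 - 2/(kappa + 1) = 1 - 2*mu/(L + mu) = (L - mu)/(L + mu) = 120/166 = 0.7229


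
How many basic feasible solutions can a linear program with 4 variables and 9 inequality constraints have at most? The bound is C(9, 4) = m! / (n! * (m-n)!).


Each vertex corresponds to some choice of n active constraints out of m, so the number of vertices is at most C(m, n) = m! / (n!(m-n)!).
m = 9, n = 4
Numerator: 9 * 8 * 7 * 6
Denominator: 4! = 24
C(9, 4) = 126


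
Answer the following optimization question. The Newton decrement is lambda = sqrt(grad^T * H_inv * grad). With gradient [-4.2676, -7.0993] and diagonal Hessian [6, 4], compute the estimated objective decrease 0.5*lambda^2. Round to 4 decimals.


Step 1: H is diagonal, so H^(-1) * g = [-0.7113, -1.7748].
Step 2: g^T H^(-1) g = sum_i g_i^2 / H_ii
  = (-4.2676)^2/6 + (-7.0993)^2/4
  = 3.0354 + 12.6 = 15.6354
Step 3: Objective decrease = 0.5 * g^T H^(-1) g = 7.8177


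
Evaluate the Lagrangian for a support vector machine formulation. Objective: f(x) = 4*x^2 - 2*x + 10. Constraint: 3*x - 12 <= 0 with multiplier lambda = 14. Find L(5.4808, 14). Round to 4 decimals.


Step 1: Evaluate f(x).
f(5.4808) = 4*5.4808^2 - 2*5.4808 + 10 = 119.1951
Step 2: Evaluate g(x).
g(5.4808) = 3*5.4808 - 12 = 4.4424
Step 3: Compute Lagrangian.
L = 119.1951 + 14*4.4424 = 181.3887


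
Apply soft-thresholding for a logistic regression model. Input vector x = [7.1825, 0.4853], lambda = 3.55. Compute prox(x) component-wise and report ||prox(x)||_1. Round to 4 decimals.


Soft-thresholding with lambda = 3.55:
prox(7.1825) = sign(7.1825)*max(|7.1825| - 3.55, 0) = 3.6325
prox(0.4853) = sign(0.4853)*max(|0.4853| - 3.55, 0) = 0.0
prox(x) = [3.6325, 0.0]
||prox(x)||_1 = 3.6325 + 0.0 = 3.6325


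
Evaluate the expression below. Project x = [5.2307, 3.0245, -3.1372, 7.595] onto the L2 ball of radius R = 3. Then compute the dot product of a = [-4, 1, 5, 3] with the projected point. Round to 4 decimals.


Step 1: Compute ||x|| (intermediates to 6 decimals).
||x|| = sqrt(5.2307^2 + 3.0245^2 + (-3.1372)^2 + 7.595^2) = 10.1997
Step 2: Project.
Since ||x|| > R, scale = R/||x|| = 3/10.1997 = 0.294126, proj(x) = scale * x
proj(x) = [1.538485, 0.889584, -0.922732, 2.233887]
Step 3: Dot product.
a^T * proj(x) = -4*1.538485 + 1*0.889584 + 5*(-0.922732) + 3*2.233887 = -3.1764


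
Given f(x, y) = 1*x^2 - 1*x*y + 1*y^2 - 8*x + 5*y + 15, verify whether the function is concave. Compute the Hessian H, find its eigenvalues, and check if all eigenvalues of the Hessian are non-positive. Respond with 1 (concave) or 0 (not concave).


The Hessian of f(x,y) = 1*x^2 - 1*x*y + 1*y^2 - 8*x + 5*y + 15 is:
H = [[2, -1], [-1, 2]]
Trace = 2 + 2 = 4
Determinant = 2*2 - (-1)^2 = 3
Discriminant = (4)^2 - 4*3 = 4.0
Eigenvalues: lambda_1 = 1.0, lambda_2 = 3.0
The function is not concave.

0


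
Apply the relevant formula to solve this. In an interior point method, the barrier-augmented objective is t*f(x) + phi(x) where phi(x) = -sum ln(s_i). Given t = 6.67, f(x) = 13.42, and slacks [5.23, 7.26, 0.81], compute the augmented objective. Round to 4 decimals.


Step 1: Compute log-barrier.
ln values: [1.6544, 1.9824, -0.2107]
phi = -(1.6544 + 1.9824 - 0.2107) = -3.4261
Step 2: Compute augmented objective.
t*f(x) = 6.67*13.42 = 89.5114
Total = 89.5114 - 3.4261 = 86.0853
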